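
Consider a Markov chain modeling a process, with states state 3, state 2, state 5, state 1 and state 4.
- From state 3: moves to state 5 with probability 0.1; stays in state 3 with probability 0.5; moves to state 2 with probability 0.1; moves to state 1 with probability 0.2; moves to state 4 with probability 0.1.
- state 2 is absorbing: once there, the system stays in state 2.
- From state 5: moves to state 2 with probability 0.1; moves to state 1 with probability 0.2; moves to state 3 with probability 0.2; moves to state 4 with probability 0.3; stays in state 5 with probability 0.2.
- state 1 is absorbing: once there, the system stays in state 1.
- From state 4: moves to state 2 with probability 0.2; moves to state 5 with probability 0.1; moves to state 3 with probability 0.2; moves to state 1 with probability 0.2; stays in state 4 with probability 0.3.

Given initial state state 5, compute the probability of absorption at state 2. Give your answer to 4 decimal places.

0.3833

Let h(s) be the probability of absorption at state 2 starting from transient state s. Then h(state 2) = 1 and h(state 1) = 0. By first-step analysis:
h(state 3) = 0.5·h(state 3) + 0.1·1 + 0.1·h(state 5) + 0.2·0 + 0.1·h(state 4)
h(state 5) = 0.2·h(state 3) + 0.1·1 + 0.2·h(state 5) + 0.2·0 + 0.3·h(state 4)
h(state 4) = 0.2·h(state 3) + 0.2·1 + 0.1·h(state 5) + 0.2·0 + 0.3·h(state 4)
Solving: h(state 3) = 0.3656, h(state 5) = 0.3833, h(state 4) = 0.4449.
Starting from state 5, the probability is 0.3833.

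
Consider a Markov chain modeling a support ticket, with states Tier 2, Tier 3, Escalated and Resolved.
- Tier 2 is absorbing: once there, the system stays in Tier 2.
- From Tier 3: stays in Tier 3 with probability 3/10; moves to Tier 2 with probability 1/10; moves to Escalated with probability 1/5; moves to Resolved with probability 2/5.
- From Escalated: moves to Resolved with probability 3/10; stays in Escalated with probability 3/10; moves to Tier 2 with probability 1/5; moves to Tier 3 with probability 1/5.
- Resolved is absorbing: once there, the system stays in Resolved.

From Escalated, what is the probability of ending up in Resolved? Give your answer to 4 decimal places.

Let h(s) be the probability of absorption at Resolved starting from transient state s. Then h(Resolved) = 1 and h(Tier 2) = 0. By first-step analysis:
h(Tier 3) = 0.1·0 + 0.3·h(Tier 3) + 0.2·h(Escalated) + 0.4·1
h(Escalated) = 0.2·0 + 0.2·h(Tier 3) + 0.3·h(Escalated) + 0.3·1
Solving: h(Tier 3) = 0.7556, h(Escalated) = 0.6444.
Starting from Escalated, the probability is 0.6444.

0.6444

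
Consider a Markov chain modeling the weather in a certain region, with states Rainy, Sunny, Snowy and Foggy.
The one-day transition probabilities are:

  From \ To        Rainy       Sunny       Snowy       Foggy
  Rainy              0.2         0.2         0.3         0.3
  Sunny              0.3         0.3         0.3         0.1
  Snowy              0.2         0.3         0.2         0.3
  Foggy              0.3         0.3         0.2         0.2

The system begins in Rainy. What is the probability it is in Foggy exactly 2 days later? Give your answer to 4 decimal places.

Propagate the distribution vector 2 days from Rainy.
After 0 days: (1.0000, 0.0000, 0.0000, 0.0000)
After 1 day: (0.2000, 0.2000, 0.3000, 0.3000)
After 2 days: (0.2500, 0.2800, 0.2400, 0.2300)
P(in Foggy after 2 days) = 0.2300

0.2300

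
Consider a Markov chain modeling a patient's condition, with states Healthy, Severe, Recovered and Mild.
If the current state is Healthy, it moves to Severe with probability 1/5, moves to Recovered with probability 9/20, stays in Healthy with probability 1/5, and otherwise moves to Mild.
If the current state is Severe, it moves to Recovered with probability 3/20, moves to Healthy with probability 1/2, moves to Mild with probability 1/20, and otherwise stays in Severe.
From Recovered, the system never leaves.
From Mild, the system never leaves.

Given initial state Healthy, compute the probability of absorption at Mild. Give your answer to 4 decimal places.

0.2500

Let h(s) be the probability of absorption at Mild starting from transient state s. Then h(Mild) = 1 and h(Recovered) = 0. By first-step analysis:
h(Healthy) = 0.2·h(Healthy) + 0.2·h(Severe) + 0.45·0 + 0.15·1
h(Severe) = 0.5·h(Healthy) + 0.3·h(Severe) + 0.15·0 + 0.05·1
Solving: h(Healthy) = 0.2500, h(Severe) = 0.2500.
Starting from Healthy, the probability is 0.2500.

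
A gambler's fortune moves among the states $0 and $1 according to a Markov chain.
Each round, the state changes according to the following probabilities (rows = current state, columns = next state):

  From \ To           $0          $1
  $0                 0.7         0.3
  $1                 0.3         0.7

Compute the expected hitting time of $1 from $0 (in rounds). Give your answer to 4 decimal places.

3.3333

Let t(s) be the expected number of rounds to first reach $1 from state s, with t($1) = 0. Conditioning on the first round:
t($0) = 1 + 0.7·t($0)
Solving: t($0) = 3.3333.
Expected rounds from $0 to $1: 3.3333.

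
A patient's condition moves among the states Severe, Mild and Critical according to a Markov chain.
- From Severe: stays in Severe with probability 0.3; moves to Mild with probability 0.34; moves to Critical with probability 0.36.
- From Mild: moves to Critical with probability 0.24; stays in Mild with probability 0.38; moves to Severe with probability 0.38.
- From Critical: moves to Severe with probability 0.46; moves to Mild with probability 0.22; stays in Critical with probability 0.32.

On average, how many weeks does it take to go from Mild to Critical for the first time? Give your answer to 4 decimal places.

3.5433

Let t(s) be the expected number of weeks to first reach Critical from state s, with t(Critical) = 0. Conditioning on the first week:
t(Severe) = 1 + 0.3·t(Severe) + 0.34·t(Mild)
t(Mild) = 1 + 0.38·t(Severe) + 0.38·t(Mild)
Solving: t(Severe) = 3.1496, t(Mild) = 3.5433.
Expected weeks from Mild to Critical: 3.5433.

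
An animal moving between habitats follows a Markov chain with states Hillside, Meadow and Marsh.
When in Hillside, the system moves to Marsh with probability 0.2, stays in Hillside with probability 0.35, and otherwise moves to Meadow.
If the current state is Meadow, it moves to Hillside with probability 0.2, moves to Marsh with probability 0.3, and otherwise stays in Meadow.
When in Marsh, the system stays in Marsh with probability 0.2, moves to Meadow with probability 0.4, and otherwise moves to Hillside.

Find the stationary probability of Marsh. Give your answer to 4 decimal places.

0.2461

Let the stationary distribution be π with π = πP and π_1 + π_2 + π_3 = 1.
π_1 = 0.35·π_1 + 0.2·π_2 + 0.4·π_3
π_2 = 0.45·π_1 + 0.5·π_2 + 0.4·π_3
Solving with the normalization constraint gives π = (0.2932, 0.4607, 0.2461).
So the stationary probability of Marsh is 0.2461.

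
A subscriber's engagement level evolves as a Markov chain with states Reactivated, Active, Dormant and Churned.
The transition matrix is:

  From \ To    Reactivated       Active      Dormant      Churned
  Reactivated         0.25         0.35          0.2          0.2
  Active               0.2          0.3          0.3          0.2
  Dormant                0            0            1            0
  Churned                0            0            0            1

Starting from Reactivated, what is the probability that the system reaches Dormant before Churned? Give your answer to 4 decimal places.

Let h(s) be the probability of absorption at Dormant starting from transient state s. Then h(Dormant) = 1 and h(Churned) = 0. By first-step analysis:
h(Reactivated) = 0.25·h(Reactivated) + 0.35·h(Active) + 0.2·1 + 0.2·0
h(Active) = 0.2·h(Reactivated) + 0.3·h(Active) + 0.3·1 + 0.2·0
Solving: h(Reactivated) = 0.5385, h(Active) = 0.5824.
Starting from Reactivated, the probability is 0.5385.

0.5385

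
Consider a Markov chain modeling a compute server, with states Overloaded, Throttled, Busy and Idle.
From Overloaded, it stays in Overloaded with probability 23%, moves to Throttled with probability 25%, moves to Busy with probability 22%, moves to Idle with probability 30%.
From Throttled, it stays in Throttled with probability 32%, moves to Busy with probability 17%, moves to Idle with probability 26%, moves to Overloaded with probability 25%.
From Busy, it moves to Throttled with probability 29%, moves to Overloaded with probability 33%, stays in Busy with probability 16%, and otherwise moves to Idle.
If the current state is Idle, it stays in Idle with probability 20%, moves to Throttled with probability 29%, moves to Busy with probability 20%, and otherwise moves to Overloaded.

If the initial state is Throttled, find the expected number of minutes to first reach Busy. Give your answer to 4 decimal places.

5.2450

Let t(s) be the expected number of minutes to first reach Busy from state s, with t(Busy) = 0. Conditioning on the first minute:
t(Overloaded) = 1 + 0.23·t(Overloaded) + 0.25·t(Throttled) + 0.3·t(Idle)
t(Throttled) = 1 + 0.25·t(Overloaded) + 0.32·t(Throttled) + 0.26·t(Idle)
t(Idle) = 1 + 0.31·t(Overloaded) + 0.29·t(Throttled) + 0.2·t(Idle)
Solving: t(Overloaded) = 4.9815, t(Throttled) = 5.2450, t(Idle) = 5.0816.
Expected minutes from Throttled to Busy: 5.2450.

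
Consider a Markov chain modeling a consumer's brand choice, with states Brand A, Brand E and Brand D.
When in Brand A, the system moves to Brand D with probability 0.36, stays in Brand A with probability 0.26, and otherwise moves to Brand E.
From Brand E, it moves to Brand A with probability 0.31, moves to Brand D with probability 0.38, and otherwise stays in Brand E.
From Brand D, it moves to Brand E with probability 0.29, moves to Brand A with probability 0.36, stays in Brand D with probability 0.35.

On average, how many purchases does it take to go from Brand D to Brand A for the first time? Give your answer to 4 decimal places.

2.8968

Let t(s) be the expected number of purchases to first reach Brand A from state s, with t(Brand A) = 0. Conditioning on the first purchase:
t(Brand E) = 1 + 0.31·t(Brand E) + 0.38·t(Brand D)
t(Brand D) = 1 + 0.29·t(Brand E) + 0.35·t(Brand D)
Solving: t(Brand E) = 3.0446, t(Brand D) = 2.8968.
Expected purchases from Brand D to Brand A: 2.8968.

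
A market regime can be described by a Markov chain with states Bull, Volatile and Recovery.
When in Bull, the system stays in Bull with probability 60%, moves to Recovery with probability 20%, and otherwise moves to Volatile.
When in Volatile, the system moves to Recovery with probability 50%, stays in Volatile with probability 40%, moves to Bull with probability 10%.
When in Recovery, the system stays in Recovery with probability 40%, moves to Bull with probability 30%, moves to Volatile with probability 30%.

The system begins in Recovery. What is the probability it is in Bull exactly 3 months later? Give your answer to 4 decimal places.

Propagate the distribution vector 3 months from Recovery.
After 0 months: (0.0000, 0.0000, 1.0000)
After 1 month: (0.3000, 0.3000, 0.4000)
After 2 months: (0.3300, 0.3000, 0.3700)
After 3 months: (0.3390, 0.2970, 0.3640)
P(in Bull after 3 months) = 0.3390

0.3390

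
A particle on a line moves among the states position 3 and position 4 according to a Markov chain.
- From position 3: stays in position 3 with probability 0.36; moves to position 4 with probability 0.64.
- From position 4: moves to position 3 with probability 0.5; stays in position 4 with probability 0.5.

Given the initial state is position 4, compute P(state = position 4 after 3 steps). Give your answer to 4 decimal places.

Propagate the distribution vector 3 steps from position 4.
After 0 steps: (0.0000, 1.0000)
After 1 step: (0.5000, 0.5000)
After 2 steps: (0.4300, 0.5700)
After 3 steps: (0.4398, 0.5602)
P(in position 4 after 3 steps) = 0.5602

0.5602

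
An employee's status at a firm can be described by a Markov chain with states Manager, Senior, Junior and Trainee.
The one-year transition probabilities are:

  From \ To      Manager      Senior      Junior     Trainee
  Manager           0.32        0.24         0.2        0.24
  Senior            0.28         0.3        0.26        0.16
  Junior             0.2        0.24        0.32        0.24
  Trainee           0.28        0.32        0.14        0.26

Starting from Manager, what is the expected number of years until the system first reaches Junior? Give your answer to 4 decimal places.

4.9236

Let t(s) be the expected number of years to first reach Junior from state s, with t(Junior) = 0. Conditioning on the first year:
t(Manager) = 1 + 0.32·t(Manager) + 0.24·t(Senior) + 0.24·t(Trainee)
t(Senior) = 1 + 0.28·t(Manager) + 0.3·t(Senior) + 0.16·t(Trainee)
t(Trainee) = 1 + 0.28·t(Manager) + 0.32·t(Senior) + 0.26·t(Trainee)
Solving: t(Manager) = 4.9236, t(Senior) = 4.5860, t(Trainee) = 5.1975.
Expected years from Manager to Junior: 4.9236.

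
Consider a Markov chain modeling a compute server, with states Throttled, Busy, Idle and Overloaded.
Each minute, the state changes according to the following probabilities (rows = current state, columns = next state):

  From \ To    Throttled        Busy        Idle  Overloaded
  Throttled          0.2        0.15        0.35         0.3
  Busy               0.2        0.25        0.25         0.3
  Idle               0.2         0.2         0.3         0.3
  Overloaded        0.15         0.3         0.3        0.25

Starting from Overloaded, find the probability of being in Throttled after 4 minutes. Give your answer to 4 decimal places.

Propagate the distribution vector 4 minutes from Overloaded.
After 0 minutes: (0.0000, 0.0000, 0.0000, 1.0000)
After 1 minute: (0.1500, 0.3000, 0.3000, 0.2500)
After 2 minutes: (0.1875, 0.2325, 0.2925, 0.2875)
After 3 minutes: (0.1856, 0.2310, 0.2978, 0.2856)
After 4 minutes: (0.1857, 0.2308, 0.2977, 0.2857)
P(in Throttled after 4 minutes) = 0.1857

0.1857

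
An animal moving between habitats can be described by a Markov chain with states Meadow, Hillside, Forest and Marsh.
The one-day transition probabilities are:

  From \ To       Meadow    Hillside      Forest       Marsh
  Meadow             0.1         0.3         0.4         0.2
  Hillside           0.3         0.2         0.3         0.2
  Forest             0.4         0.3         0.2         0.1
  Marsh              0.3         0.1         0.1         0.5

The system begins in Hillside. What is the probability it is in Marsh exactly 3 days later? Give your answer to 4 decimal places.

Propagate the distribution vector 3 days from Hillside.
After 0 days: (0.0000, 1.0000, 0.0000, 0.0000)
After 1 day: (0.3000, 0.2000, 0.3000, 0.2000)
After 2 days: (0.2700, 0.2400, 0.2600, 0.2300)
After 3 days: (0.2720, 0.2300, 0.2550, 0.2430)
P(in Marsh after 3 days) = 0.2430

0.2430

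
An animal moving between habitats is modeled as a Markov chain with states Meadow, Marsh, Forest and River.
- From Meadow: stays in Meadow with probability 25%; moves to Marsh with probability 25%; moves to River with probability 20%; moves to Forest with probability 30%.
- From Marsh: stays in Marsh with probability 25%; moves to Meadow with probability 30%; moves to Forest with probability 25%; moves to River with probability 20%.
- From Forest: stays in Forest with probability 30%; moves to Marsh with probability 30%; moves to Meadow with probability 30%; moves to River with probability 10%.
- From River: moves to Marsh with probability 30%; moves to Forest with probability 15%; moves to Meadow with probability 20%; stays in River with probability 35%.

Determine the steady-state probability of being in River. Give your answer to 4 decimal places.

0.2052

Let the stationary distribution be π with π = πP and π_1 + π_2 + π_3 + π_4 = 1.
π_1 = 0.25·π_1 + 0.3·π_2 + 0.3·π_3 + 0.2·π_4
π_2 = 0.25·π_1 + 0.25·π_2 + 0.3·π_3 + 0.3·π_4
π_3 = 0.3·π_1 + 0.25·π_2 + 0.3·π_3 + 0.15·π_4
Solving with the normalization constraint gives π = (0.2662, 0.2730, 0.2556, 0.2052).
So the stationary probability of River is 0.2052.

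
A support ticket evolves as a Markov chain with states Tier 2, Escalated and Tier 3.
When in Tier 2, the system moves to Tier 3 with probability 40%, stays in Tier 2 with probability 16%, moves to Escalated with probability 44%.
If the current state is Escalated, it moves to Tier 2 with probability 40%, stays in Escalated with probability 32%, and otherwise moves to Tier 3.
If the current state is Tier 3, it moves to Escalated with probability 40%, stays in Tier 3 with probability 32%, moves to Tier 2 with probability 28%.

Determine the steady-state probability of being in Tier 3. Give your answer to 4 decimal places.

0.3280

Let the stationary distribution be π with π = πP and π_1 + π_2 + π_3 = 1.
π_1 = 0.16·π_1 + 0.4·π_2 + 0.28·π_3
π_2 = 0.44·π_1 + 0.32·π_2 + 0.4·π_3
Solving with the normalization constraint gives π = (0.2908, 0.3811, 0.3280).
So the stationary probability of Tier 3 is 0.3280.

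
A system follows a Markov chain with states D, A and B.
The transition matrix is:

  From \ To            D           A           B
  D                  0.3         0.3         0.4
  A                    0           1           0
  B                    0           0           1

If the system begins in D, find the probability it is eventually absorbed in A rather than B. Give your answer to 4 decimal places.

0.4286

Let h(s) be the probability of absorption at A starting from transient state s. Then h(A) = 1 and h(B) = 0. By first-step analysis:
h(D) = 0.3·h(D) + 0.3·1 + 0.4·0
Solving: h(D) = 0.4286.
Starting from D, the probability is 0.4286.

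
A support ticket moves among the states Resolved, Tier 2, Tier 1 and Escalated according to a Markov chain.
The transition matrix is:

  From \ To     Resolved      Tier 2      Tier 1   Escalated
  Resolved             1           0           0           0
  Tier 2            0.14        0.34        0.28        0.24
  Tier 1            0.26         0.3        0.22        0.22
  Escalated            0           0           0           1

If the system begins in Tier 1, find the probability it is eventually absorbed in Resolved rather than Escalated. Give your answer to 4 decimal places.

0.4958

Let h(s) be the probability of absorption at Resolved starting from transient state s. Then h(Resolved) = 1 and h(Escalated) = 0. By first-step analysis:
h(Tier 2) = 0.14·1 + 0.34·h(Tier 2) + 0.28·h(Tier 1) + 0.24·0
h(Tier 1) = 0.26·1 + 0.3·h(Tier 2) + 0.22·h(Tier 1) + 0.22·0
Solving: h(Tier 2) = 0.4225, h(Tier 1) = 0.4958.
Starting from Tier 1, the probability is 0.4958.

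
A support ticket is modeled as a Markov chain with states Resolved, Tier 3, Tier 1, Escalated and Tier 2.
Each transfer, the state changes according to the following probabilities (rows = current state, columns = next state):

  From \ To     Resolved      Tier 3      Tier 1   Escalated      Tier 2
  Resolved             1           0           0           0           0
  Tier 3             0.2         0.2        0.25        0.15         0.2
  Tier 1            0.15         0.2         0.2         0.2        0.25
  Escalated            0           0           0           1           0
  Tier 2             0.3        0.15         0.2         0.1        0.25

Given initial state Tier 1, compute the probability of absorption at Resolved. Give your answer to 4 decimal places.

Let h(s) be the probability of absorption at Resolved starting from transient state s. Then h(Resolved) = 1 and h(Escalated) = 0. By first-step analysis:
h(Tier 3) = 0.2·1 + 0.2·h(Tier 3) + 0.25·h(Tier 1) + 0.15·0 + 0.2·h(Tier 2)
h(Tier 1) = 0.15·1 + 0.2·h(Tier 3) + 0.2·h(Tier 1) + 0.2·0 + 0.25·h(Tier 2)
h(Tier 2) = 0.3·1 + 0.15·h(Tier 3) + 0.2·h(Tier 1) + 0.1·0 + 0.25·h(Tier 2)
Solving: h(Tier 3) = 0.5839, h(Tier 1) = 0.5400, h(Tier 2) = 0.6608.
Starting from Tier 1, the probability is 0.5400.

0.5400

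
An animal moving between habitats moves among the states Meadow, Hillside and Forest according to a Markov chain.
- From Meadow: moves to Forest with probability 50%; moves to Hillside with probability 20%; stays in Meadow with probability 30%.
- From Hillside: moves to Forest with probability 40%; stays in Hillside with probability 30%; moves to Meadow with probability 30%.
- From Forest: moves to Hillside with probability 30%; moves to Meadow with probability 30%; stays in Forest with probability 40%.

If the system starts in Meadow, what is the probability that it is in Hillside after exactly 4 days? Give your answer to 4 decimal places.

0.2700

Propagate the distribution vector 4 days from Meadow.
After 0 days: (1.0000, 0.0000, 0.0000)
After 1 day: (0.3000, 0.2000, 0.5000)
After 2 days: (0.3000, 0.2700, 0.4300)
After 3 days: (0.3000, 0.2700, 0.4300)
After 4 days: (0.3000, 0.2700, 0.4300)
P(in Hillside after 4 days) = 0.2700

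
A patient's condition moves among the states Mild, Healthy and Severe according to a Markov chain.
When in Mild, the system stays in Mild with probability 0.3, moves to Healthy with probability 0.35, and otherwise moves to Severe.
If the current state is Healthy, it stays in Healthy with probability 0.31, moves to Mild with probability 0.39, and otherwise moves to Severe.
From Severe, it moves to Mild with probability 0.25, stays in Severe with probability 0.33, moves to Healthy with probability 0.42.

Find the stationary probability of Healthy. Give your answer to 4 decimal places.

0.3585

Let the stationary distribution be π with π = πP and π_1 + π_2 + π_3 = 1.
π_1 = 0.3·π_1 + 0.39·π_2 + 0.25·π_3
π_2 = 0.35·π_1 + 0.31·π_2 + 0.42·π_3
Solving with the normalization constraint gives π = (0.3160, 0.3585, 0.3256).
So the stationary probability of Healthy is 0.3585.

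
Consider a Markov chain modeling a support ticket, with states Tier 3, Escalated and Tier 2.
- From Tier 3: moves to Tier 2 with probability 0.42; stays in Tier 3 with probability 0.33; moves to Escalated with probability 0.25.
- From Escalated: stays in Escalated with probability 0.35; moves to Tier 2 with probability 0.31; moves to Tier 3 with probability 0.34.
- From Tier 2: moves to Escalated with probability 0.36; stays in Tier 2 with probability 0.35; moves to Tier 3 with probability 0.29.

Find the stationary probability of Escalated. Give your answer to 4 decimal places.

Let the stationary distribution be π with π = πP and π_1 + π_2 + π_3 = 1.
π_1 = 0.33·π_1 + 0.34·π_2 + 0.29·π_3
π_2 = 0.25·π_1 + 0.35·π_2 + 0.36·π_3
Solving with the normalization constraint gives π = (0.3188, 0.3217, 0.3595).
So the stationary probability of Escalated is 0.3217.

0.3217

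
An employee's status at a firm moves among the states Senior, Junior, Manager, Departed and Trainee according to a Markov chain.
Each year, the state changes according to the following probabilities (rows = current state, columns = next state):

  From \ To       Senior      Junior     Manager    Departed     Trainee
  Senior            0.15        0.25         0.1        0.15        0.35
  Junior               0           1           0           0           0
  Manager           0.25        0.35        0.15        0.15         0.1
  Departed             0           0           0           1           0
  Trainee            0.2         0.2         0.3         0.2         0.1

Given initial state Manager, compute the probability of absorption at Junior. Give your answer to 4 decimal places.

0.6589

Let h(s) be the probability of absorption at Junior starting from transient state s. Then h(Junior) = 1 and h(Departed) = 0. By first-step analysis:
h(Senior) = 0.15·h(Senior) + 0.25·1 + 0.1·h(Manager) + 0.15·0 + 0.35·h(Trainee)
h(Manager) = 0.25·h(Senior) + 0.35·1 + 0.15·h(Manager) + 0.15·0 + 0.1·h(Trainee)
h(Trainee) = 0.2·h(Senior) + 0.2·1 + 0.3·h(Manager) + 0.2·0 + 0.1·h(Trainee)
Solving: h(Senior) = 0.6093, h(Manager) = 0.6589, h(Trainee) = 0.5773.
Starting from Manager, the probability is 0.6589.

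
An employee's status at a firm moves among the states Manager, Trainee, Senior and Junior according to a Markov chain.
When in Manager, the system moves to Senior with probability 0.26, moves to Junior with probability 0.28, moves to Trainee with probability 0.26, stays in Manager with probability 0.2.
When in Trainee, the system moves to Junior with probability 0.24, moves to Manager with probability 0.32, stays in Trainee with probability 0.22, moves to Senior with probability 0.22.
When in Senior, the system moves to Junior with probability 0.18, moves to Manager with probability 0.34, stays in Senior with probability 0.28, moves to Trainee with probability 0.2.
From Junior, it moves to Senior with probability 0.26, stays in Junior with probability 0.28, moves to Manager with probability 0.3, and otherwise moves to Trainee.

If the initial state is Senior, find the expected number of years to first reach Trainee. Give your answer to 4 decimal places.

Let t(s) be the expected number of years to first reach Trainee from state s, with t(Trainee) = 0. Conditioning on the first year:
t(Manager) = 1 + 0.2·t(Manager) + 0.26·t(Senior) + 0.28·t(Junior)
t(Senior) = 1 + 0.34·t(Manager) + 0.28·t(Senior) + 0.18·t(Junior)
t(Junior) = 1 + 0.3·t(Manager) + 0.26·t(Senior) + 0.28·t(Junior)
Solving: t(Manager) = 4.5717, t(Senior) = 4.8050, t(Junior) = 5.0289.
Expected years from Senior to Trainee: 4.8050.

4.8050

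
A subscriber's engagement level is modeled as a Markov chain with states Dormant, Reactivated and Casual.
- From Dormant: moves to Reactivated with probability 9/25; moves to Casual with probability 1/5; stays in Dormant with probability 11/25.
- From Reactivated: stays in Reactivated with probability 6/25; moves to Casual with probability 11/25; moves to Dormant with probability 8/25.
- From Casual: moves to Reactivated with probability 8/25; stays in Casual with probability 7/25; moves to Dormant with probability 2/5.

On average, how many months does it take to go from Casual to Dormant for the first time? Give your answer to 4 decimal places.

2.6575

Let t(s) be the expected number of months to first reach Dormant from state s, with t(Dormant) = 0. Conditioning on the first month:
t(Reactivated) = 1 + 0.24·t(Reactivated) + 0.44·t(Casual)
t(Casual) = 1 + 0.32·t(Reactivated) + 0.28·t(Casual)
Solving: t(Reactivated) = 2.8543, t(Casual) = 2.6575.
Expected months from Casual to Dormant: 2.6575.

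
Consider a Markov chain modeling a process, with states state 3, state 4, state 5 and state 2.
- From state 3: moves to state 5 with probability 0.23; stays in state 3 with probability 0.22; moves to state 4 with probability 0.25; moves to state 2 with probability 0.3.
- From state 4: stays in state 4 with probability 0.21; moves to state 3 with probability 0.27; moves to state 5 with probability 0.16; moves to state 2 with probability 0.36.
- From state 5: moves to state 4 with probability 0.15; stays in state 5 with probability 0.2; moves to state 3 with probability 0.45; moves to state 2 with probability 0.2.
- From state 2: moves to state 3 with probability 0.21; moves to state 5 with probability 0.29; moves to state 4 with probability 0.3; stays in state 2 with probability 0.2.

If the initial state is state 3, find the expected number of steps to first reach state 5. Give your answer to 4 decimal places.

Let t(s) be the expected number of steps to first reach state 5 from state s, with t(state 5) = 0. Conditioning on the first step:
t(state 3) = 1 + 0.22·t(state 3) + 0.25·t(state 4) + 0.3·t(state 2)
t(state 4) = 1 + 0.27·t(state 3) + 0.21·t(state 4) + 0.36·t(state 2)
t(state 2) = 1 + 0.21·t(state 3) + 0.3·t(state 4) + 0.2·t(state 2)
Solving: t(state 3) = 4.3591, t(state 4) = 4.6395, t(state 2) = 4.1341.
Expected steps from state 3 to state 5: 4.3591.

4.3591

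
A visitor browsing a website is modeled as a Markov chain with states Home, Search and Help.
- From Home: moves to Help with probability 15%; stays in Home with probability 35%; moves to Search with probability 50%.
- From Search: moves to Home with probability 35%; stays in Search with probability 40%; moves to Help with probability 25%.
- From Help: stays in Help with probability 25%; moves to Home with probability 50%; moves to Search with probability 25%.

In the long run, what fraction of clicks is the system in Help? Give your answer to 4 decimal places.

Let the stationary distribution be π with π = πP and π_1 + π_2 + π_3 = 1.
π_1 = 0.35·π_1 + 0.35·π_2 + 0.5·π_3
π_2 = 0.5·π_1 + 0.4·π_2 + 0.25·π_3
Solving with the normalization constraint gives π = (0.3818, 0.4064, 0.2118).
So the stationary probability of Help is 0.2118.

0.2118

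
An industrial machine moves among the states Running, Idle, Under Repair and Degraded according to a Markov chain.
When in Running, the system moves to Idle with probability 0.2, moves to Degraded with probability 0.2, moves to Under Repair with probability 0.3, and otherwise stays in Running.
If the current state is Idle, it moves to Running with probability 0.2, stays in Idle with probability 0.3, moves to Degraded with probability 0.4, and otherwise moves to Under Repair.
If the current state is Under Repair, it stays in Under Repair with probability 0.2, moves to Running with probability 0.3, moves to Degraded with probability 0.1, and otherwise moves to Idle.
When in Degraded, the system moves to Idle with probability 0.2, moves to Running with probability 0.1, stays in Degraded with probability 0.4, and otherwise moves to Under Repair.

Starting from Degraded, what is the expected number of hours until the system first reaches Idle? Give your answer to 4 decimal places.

Let t(s) be the expected number of hours to first reach Idle from state s, with t(Idle) = 0. Conditioning on the first hour:
t(Running) = 1 + 0.3·t(Running) + 0.3·t(Under Repair) + 0.2·t(Degraded)
t(Under Repair) = 1 + 0.3·t(Running) + 0.2·t(Under Repair) + 0.1·t(Degraded)
t(Degraded) = 1 + 0.1·t(Running) + 0.3·t(Under Repair) + 0.4·t(Degraded)
Solving: t(Running) = 3.9286, t(Under Repair) = 3.2143, t(Degraded) = 3.9286.
Expected hours from Degraded to Idle: 3.9286.

3.9286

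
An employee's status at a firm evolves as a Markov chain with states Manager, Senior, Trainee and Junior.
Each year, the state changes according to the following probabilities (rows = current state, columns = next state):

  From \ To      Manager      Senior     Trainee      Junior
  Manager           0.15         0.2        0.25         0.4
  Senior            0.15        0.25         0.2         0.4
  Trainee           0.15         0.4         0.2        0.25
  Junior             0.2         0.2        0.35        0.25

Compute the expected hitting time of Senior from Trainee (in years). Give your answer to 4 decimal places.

3.2016

Let t(s) be the expected number of years to first reach Senior from state s, with t(Senior) = 0. Conditioning on the first year:
t(Manager) = 1 + 0.15·t(Manager) + 0.25·t(Trainee) + 0.4·t(Junior)
t(Trainee) = 1 + 0.15·t(Manager) + 0.2·t(Trainee) + 0.25·t(Junior)
t(Junior) = 1 + 0.2·t(Manager) + 0.35·t(Trainee) + 0.25·t(Junior)
Solving: t(Manager) = 3.9435, t(Trainee) = 3.2016, t(Junior) = 3.8790.
Expected years from Trainee to Senior: 3.2016.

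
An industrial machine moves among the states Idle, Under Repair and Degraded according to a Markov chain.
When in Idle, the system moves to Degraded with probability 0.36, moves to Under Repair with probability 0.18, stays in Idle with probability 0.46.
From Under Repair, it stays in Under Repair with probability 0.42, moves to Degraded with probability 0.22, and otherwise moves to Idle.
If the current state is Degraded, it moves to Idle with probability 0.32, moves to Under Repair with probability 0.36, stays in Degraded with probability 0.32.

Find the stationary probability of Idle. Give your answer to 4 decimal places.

0.3865

Let the stationary distribution be π with π = πP and π_1 + π_2 + π_3 = 1.
π_1 = 0.46·π_1 + 0.36·π_2 + 0.32·π_3
π_2 = 0.18·π_1 + 0.42·π_2 + 0.36·π_3
Solving with the normalization constraint gives π = (0.3865, 0.3090, 0.3046).
So the stationary probability of Idle is 0.3865.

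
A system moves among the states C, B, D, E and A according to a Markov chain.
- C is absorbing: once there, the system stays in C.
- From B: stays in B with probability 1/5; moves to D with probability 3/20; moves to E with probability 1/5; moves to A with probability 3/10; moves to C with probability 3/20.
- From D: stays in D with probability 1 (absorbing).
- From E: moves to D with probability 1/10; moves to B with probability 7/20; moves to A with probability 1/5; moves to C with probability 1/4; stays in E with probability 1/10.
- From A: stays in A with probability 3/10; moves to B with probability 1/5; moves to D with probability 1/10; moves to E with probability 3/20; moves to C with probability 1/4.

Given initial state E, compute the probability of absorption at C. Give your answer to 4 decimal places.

Let h(s) be the probability of absorption at C starting from transient state s. Then h(C) = 1 and h(D) = 0. By first-step analysis:
h(B) = 0.15·1 + 0.2·h(B) + 0.15·0 + 0.2·h(E) + 0.3·h(A)
h(E) = 0.25·1 + 0.35·h(B) + 0.1·0 + 0.1·h(E) + 0.2·h(A)
h(A) = 0.25·1 + 0.2·h(B) + 0.1·0 + 0.15·h(E) + 0.3·h(A)
Solving: h(B) = 0.6051, h(E) = 0.6624, h(A) = 0.6720.
Starting from E, the probability is 0.6624.

0.6624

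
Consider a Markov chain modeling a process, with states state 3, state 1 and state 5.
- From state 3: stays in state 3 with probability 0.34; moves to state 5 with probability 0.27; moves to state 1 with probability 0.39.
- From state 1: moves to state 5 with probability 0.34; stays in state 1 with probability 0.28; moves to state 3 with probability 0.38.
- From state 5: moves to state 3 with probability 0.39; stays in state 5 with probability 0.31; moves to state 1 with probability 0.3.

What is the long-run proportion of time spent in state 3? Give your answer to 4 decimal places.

Let the stationary distribution be π with π = πP and π_1 + π_2 + π_3 = 1.
π_1 = 0.34·π_1 + 0.38·π_2 + 0.39·π_3
π_2 = 0.39·π_1 + 0.28·π_2 + 0.3·π_3
Solving with the normalization constraint gives π = (0.3683, 0.3266, 0.3051).
So the stationary probability of state 3 is 0.3683.

0.3683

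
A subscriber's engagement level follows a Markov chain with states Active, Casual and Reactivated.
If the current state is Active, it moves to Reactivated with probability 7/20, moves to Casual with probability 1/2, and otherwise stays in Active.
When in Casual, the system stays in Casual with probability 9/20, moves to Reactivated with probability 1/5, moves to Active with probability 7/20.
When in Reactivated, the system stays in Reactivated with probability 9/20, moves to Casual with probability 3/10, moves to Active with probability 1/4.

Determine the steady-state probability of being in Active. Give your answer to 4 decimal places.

Let the stationary distribution be π with π = πP and π_1 + π_2 + π_3 = 1.
π_1 = 0.15·π_1 + 0.35·π_2 + 0.25·π_3
π_2 = 0.5·π_1 + 0.45·π_2 + 0.3·π_3
Solving with the normalization constraint gives π = (0.2650, 0.4153, 0.3197).
So the stationary probability of Active is 0.2650.

0.2650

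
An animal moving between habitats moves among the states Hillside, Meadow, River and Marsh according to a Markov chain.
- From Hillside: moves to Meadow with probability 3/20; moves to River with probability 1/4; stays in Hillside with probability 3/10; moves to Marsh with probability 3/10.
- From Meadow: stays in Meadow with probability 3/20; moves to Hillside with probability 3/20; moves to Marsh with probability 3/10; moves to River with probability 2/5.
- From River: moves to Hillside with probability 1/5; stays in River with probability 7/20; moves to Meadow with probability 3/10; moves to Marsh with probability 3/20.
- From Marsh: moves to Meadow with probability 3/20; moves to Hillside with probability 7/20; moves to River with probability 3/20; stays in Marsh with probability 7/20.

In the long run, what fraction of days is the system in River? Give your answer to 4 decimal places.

Let the stationary distribution be π with π = πP and π_1 + π_2 + π_3 + π_4 = 1.
π_1 = 0.3·π_1 + 0.15·π_2 + 0.2·π_3 + 0.35·π_4
π_2 = 0.15·π_1 + 0.15·π_2 + 0.3·π_3 + 0.15·π_4
π_3 = 0.25·π_1 + 0.4·π_2 + 0.35·π_3 + 0.15·π_4
Solving with the normalization constraint gives π = (0.2568, 0.1919, 0.2796, 0.2716).
So the stationary probability of River is 0.2796.

0.2796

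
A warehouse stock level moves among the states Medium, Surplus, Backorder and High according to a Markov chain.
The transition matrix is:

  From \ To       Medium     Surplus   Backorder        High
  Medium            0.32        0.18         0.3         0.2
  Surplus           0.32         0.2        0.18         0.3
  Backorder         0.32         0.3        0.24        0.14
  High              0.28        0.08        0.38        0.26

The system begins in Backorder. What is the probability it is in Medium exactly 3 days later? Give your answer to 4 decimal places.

0.3110

Propagate the distribution vector 3 days from Backorder.
After 0 days: (0.0000, 0.0000, 1.0000, 0.0000)
After 1 day: (0.3200, 0.3000, 0.2400, 0.1400)
After 2 days: (0.3144, 0.2008, 0.2608, 0.2240)
After 3 days: (0.3110, 0.1929, 0.2782, 0.2179)
P(in Medium after 3 days) = 0.3110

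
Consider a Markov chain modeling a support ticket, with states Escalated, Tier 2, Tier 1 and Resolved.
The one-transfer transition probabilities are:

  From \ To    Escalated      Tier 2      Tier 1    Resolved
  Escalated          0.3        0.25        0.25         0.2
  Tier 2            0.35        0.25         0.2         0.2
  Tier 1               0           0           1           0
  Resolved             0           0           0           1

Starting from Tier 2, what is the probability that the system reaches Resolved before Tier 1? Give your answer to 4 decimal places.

0.4800

Let h(s) be the probability of absorption at Resolved starting from transient state s. Then h(Resolved) = 1 and h(Tier 1) = 0. By first-step analysis:
h(Escalated) = 0.3·h(Escalated) + 0.25·h(Tier 2) + 0.25·0 + 0.2·1
h(Tier 2) = 0.35·h(Escalated) + 0.25·h(Tier 2) + 0.2·0 + 0.2·1
Solving: h(Escalated) = 0.4571, h(Tier 2) = 0.4800.
Starting from Tier 2, the probability is 0.4800.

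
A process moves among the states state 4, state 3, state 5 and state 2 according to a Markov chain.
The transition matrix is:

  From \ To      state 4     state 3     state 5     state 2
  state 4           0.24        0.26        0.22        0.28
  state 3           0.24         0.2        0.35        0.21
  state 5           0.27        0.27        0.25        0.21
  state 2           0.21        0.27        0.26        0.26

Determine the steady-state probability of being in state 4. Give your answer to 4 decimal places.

Let the stationary distribution be π with π = πP and π_1 + π_2 + π_3 + π_4 = 1.
π_1 = 0.24·π_1 + 0.24·π_2 + 0.27·π_3 + 0.21·π_4
π_2 = 0.26·π_1 + 0.2·π_2 + 0.27·π_3 + 0.27·π_4
π_3 = 0.22·π_1 + 0.35·π_2 + 0.25·π_3 + 0.26·π_4
Solving with the normalization constraint gives π = (0.2409, 0.2501, 0.2702, 0.2388).
So the stationary probability of state 4 is 0.2409.

0.2409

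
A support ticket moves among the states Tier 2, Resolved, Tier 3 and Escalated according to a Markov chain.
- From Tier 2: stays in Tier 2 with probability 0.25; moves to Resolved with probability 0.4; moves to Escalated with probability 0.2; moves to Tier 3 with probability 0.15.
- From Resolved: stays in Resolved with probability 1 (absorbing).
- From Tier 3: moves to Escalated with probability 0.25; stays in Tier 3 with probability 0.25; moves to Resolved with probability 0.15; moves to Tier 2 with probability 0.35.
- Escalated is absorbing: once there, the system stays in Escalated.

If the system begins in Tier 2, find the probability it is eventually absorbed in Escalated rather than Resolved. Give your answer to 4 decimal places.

0.3676

Let h(s) be the probability of absorption at Escalated starting from transient state s. Then h(Escalated) = 1 and h(Resolved) = 0. By first-step analysis:
h(Tier 2) = 0.25·h(Tier 2) + 0.4·0 + 0.15·h(Tier 3) + 0.2·1
h(Tier 3) = 0.35·h(Tier 2) + 0.15·0 + 0.25·h(Tier 3) + 0.25·1
Solving: h(Tier 2) = 0.3676, h(Tier 3) = 0.5049.
Starting from Tier 2, the probability is 0.3676.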